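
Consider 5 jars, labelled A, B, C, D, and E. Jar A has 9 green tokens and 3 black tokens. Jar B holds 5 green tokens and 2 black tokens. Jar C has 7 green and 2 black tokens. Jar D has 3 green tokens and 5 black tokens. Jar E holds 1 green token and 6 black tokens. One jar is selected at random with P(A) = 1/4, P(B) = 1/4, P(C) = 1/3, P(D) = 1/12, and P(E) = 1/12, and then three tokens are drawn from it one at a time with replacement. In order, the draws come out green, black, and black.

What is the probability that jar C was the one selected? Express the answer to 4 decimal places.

0.2132

Compute the likelihood of the observed sequence for each case: P(data | jar A) = (9/12)(3/12)(3/12) = 0.046875; P(data | jar B) = (5/7)(2/7)(2/7) = 0.058309; P(data | jar C) = (7/9)(2/9)(2/9) = 0.038409; P(data | jar D) = (3/8)(5/8)(5/8) = 0.14648; P(data | jar E) = (1/7)(6/7)(6/7) = 0.10496.
The prior-weighted likelihoods are 1/4 · 0.046875 = 0.011719, 1/4 · 0.058309 = 0.014577, 1/3 · 0.038409 = 0.012803, 1/12 · 0.14648 = 0.012207, 1/12 · 0.10496 = 0.0087464; with total 0.060052.
Therefore the posterior P(jar C | data) = (0.012803) / (0.060052) = 0.2132.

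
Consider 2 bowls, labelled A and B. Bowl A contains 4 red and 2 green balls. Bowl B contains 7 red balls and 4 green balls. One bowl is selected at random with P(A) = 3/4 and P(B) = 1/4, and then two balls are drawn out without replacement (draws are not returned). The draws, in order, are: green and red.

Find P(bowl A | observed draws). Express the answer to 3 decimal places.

0.759

Compute the likelihood of the observed sequence for each case: P(data | bowl A) = (2/6)(4/5) = 4/15; P(data | bowl B) = (4/11)(7/10) = 14/55.
Multiplying each by its prior: 3/4 · 4/15 = 1/5, 1/4 · 14/55 = 7/110; with total 29/110.
Therefore the posterior P(bowl A | data) = (1/5) / (29/110) = 22/29.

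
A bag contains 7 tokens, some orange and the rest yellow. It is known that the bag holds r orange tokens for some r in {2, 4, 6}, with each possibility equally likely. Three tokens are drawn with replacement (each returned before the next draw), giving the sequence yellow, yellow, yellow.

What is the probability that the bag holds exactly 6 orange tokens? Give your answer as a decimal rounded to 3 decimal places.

Compute the likelihood of the observed sequence for each case: P(data | r = 2) = (5/7)(5/7)(5/7) = 0.36443; P(data | r = 4) = (3/7)(3/7)(3/7) = 0.078717; P(data | r = 6) = (1/7)(1/7)(1/7) = 0.0029155.
Multiplying each by its prior: 1/3 · 0.36443 = 0.12148, 1/3 · 0.078717 = 0.026239, 1/3 · 0.0029155 = 0.00097182; with total 0.14869.
Therefore the posterior P(r = 6 | data) = (0.00097182) / (0.14869) = 0.0065359.

0.007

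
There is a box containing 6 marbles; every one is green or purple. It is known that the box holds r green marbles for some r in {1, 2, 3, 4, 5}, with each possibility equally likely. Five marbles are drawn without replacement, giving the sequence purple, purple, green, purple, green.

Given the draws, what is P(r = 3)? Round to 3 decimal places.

Under each hypothesis, the probability of the observed sequence is: P(data | r = 1) = (5/6)(4/5)(1/4)(3/3)(0/2) = 0; P(data | r = 2) = (4/6)(3/5)(2/4)(2/3)(1/2) = 1/15; P(data | r = 3) = (3/6)(2/5)(3/4)(1/3)(2/2) = 1/20; P(data | r = 4) = (2/6)(1/5)(4/4)(0/3) = 0; P(data | r = 5) = (1/6)(0/5) = 0.
The prior-weighted likelihoods are 1/5 · 0 = 0, 1/5 · 1/15 = 1/75, 1/5 · 1/20 = 1/100, 1/5 · 0 = 0, 1/5 · 0 = 0; these sum to 7/300.
Therefore the posterior P(r = 3 | data) = (1/100) / (7/300) = 3/7.

0.429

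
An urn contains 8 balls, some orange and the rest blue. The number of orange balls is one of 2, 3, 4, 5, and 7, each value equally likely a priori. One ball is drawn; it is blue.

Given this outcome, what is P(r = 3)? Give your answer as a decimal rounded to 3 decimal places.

For each hypothesis, P(data | H) works out to: P(data | r = 2) = (6/8) = 3/4; P(data | r = 3) = (5/8) = 5/8; P(data | r = 4) = (4/8) = 1/2; P(data | r = 5) = (3/8) = 3/8; P(data | r = 7) = (1/8) = 1/8.
Multiplying each by its prior: 1/5 · 3/4 = 3/20, 1/5 · 5/8 = 1/8, 1/5 · 1/2 = 1/10, 1/5 · 3/8 = 3/40, 1/5 · 1/8 = 1/40; with total 19/40.
By Bayes' rule, P(r = 3 | data) = (1/8) / (19/40) = 5/19.

0.263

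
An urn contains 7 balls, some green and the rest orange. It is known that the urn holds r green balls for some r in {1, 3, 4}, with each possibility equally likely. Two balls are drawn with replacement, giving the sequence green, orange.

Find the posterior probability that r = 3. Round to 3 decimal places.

Compute the likelihood of the observed sequence for each case: P(data | r = 1) = (1/7)(6/7) = 6/49; P(data | r = 3) = (3/7)(4/7) = 12/49; P(data | r = 4) = (4/7)(3/7) = 12/49.
Weighting by the prior gives 1/3 · 6/49 = 2/49, 1/3 · 12/49 = 4/49, 1/3 · 12/49 = 4/49; with total 10/49.
Hence P(r = 3 | data) = (4/49) / (10/49) = 2/5.

0.400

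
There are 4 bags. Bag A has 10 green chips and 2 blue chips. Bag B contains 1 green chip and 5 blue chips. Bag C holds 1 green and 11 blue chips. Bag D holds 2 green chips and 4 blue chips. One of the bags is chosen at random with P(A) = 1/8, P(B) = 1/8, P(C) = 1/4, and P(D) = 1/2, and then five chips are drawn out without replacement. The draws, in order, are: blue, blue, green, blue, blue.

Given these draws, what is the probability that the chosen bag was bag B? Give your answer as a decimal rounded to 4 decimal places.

Under each hypothesis, the probability of the observed sequence is: P(data | bag A) = (2/12)(1/11)(10/10)(0/9) = 0; P(data | bag B) = (5/6)(4/5)(1/4)(3/3)(2/2) = 1/6; P(data | bag C) = (11/12)(10/11)(1/10)(9/9)(8/8) = 1/12; P(data | bag D) = (4/6)(3/5)(2/4)(2/3)(1/2) = 1/15.
Multiplying each by its prior: 1/8 · 0 = 0, 1/8 · 1/6 = 1/48, 1/4 · 1/12 = 1/48, 1/2 · 1/15 = 1/30; with total 3/40.
Hence P(bag B | data) = (1/48) / (3/40) = 5/18.

0.2778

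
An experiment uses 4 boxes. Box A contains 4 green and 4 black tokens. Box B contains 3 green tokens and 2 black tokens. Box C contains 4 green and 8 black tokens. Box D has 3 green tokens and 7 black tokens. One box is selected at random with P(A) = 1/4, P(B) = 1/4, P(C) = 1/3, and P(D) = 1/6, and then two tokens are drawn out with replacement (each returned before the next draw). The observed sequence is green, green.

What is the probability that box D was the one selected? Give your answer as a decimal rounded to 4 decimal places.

0.0733

The likelihood of the observed sequence under each hypothesis: P(data | box A) = (4/8)(4/8) = 0.25; P(data | box B) = (3/5)(3/5) = 0.36; P(data | box C) = (4/12)(4/12) = 0.11111; P(data | box D) = (3/10)(3/10) = 0.09.
Weighting by the prior gives 1/4 · 0.25 = 0.0625, 1/4 · 0.36 = 0.09, 1/3 · 0.11111 = 0.037037, 1/6 · 0.09 = 0.015; summing to 0.20454.
Hence P(box D | data) = (0.015) / (0.20454) = 0.073336.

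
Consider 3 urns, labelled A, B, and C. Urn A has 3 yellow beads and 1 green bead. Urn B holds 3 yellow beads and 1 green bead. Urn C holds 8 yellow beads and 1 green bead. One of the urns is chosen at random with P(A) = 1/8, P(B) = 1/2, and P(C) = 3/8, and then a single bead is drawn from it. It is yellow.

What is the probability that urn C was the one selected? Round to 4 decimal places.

0.4156

Under each hypothesis, the probability of this draw is: P(data | urn A) = (3/4) = 3/4; P(data | urn B) = (3/4) = 3/4; P(data | urn C) = (8/9) = 8/9.
Weighting by the prior gives 1/8 · 3/4 = 3/32, 1/2 · 3/4 = 3/8, 3/8 · 8/9 = 1/3; these sum to 77/96.
Hence P(urn C | data) = (1/3) / (77/96) = 32/77.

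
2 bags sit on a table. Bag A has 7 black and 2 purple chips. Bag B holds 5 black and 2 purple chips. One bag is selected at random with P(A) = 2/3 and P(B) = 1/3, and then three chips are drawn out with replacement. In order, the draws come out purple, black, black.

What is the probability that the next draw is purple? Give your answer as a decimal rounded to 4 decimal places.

Compute the likelihood of the observed sequence for each case: P(data | bag A) = (2/9)(7/9)(7/9) = 0.13443; P(data | bag B) = (2/7)(5/7)(5/7) = 0.14577.
Multiplying each by its prior: 2/3 · 0.13443 = 0.08962, 1/3 · 0.14577 = 0.048591; summing to 0.13821.
Normalising, the posterior is P(bag A | data) = 0.64843, P(bag B | data) = 0.35157.
So P(purple next | data) = Σ P(purple next | H) P(H | data) = (2/9)(0.64843) + (2/7)(0.35157) = 0.24454.

0.2445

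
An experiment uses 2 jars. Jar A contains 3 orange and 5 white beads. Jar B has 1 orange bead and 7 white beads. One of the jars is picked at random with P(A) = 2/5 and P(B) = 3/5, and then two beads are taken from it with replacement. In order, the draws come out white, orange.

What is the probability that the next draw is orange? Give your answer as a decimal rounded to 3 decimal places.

For each hypothesis, P(data | H) works out to: P(data | jar A) = (5/8)(3/8) = 15/64; P(data | jar B) = (7/8)(1/8) = 7/64.
Weighting by the prior gives 2/5 · 15/64 = 3/32, 3/5 · 7/64 = 21/320; summing to 51/320.
The posterior is then P(jar A | data) = 10/17, P(jar B | data) = 7/17.
The predictive probability is P(orange next | data) = (3/8)(10/17) + (1/8)(7/17) = 37/136.

0.272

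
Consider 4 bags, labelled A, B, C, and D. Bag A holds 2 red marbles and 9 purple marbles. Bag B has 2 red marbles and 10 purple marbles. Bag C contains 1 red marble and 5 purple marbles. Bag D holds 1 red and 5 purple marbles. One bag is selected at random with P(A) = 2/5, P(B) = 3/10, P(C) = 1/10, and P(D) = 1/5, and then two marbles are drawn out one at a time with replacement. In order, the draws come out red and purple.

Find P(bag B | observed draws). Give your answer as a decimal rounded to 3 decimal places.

0.292

For each hypothesis, P(data | H) works out to: P(data | bag A) = (2/11)(9/11) = 0.14876; P(data | bag B) = (2/12)(10/12) = 0.13889; P(data | bag C) = (1/6)(5/6) = 0.13889; P(data | bag D) = (1/6)(5/6) = 0.13889.
Multiplying each by its prior: 2/5 · 0.14876 = 0.059504, 3/10 · 0.13889 = 0.041667, 1/10 · 0.13889 = 0.013889, 1/5 · 0.13889 = 0.027778; with total 0.14284.
So P(bag B | data) = (0.041667) / (0.14284) = 0.29171.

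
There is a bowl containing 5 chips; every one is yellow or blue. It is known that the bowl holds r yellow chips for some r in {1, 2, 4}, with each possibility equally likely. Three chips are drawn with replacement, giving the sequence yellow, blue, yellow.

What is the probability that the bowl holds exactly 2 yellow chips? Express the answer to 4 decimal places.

0.3750

The likelihood of the observed sequence under each hypothesis: P(data | r = 1) = (1/5)(4/5)(1/5) = 4/125; P(data | r = 2) = (2/5)(3/5)(2/5) = 12/125; P(data | r = 4) = (4/5)(1/5)(4/5) = 16/125.
The prior-weighted likelihoods are 1/3 · 4/125 = 4/375, 1/3 · 12/125 = 4/125, 1/3 · 16/125 = 16/375; summing to 32/375.
By Bayes' rule, P(r = 2 | data) = (4/125) / (32/375) = 3/8.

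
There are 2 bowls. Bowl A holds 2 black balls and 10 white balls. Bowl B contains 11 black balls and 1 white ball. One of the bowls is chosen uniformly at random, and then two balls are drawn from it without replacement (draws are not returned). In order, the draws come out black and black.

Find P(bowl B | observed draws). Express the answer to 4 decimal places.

0.9821

The likelihood of the observed sequence under each hypothesis: P(data | bowl A) = (2/12)(1/11) = 1/66; P(data | bowl B) = (11/12)(10/11) = 5/6.
The prior-weighted likelihoods are 1/2 · 1/66 = 1/132, 1/2 · 5/6 = 5/12; summing to 14/33.
Hence P(bowl B | data) = (5/12) / (14/33) = 55/56.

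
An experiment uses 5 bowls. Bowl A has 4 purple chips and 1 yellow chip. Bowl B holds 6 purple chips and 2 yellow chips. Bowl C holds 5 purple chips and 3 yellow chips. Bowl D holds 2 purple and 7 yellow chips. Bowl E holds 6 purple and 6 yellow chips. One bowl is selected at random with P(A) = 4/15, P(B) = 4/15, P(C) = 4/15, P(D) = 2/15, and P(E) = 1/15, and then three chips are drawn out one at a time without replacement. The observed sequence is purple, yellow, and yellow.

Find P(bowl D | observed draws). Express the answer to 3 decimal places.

The likelihood of the observed sequence under each hypothesis: P(data | bowl A) = (4/5)(1/4)(0/3) = 0; P(data | bowl B) = (6/8)(2/7)(1/6) = 1/28; P(data | bowl C) = (5/8)(3/7)(2/6) = 5/56; P(data | bowl D) = (2/9)(7/8)(6/7) = 1/6; P(data | bowl E) = (6/12)(6/11)(5/10) = 3/22.
Weighting by the prior gives 4/15 · 0 = 0, 4/15 · 1/28 = 1/105, 4/15 · 5/56 = 1/42, 2/15 · 1/6 = 1/45, 1/15 · 3/22 = 1/110; summing to 32/495.
Therefore the posterior P(bowl D | data) = (1/45) / (32/495) = 11/32.

0.344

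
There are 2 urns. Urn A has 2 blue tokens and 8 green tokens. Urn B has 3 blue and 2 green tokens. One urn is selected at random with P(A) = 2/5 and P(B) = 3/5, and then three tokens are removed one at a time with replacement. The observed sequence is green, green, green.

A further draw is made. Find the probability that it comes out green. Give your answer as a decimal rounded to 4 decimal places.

0.7368

The likelihood of the observed sequence under each hypothesis: P(data | urn A) = (8/10)(8/10)(8/10) = 64/125; P(data | urn B) = (2/5)(2/5)(2/5) = 8/125.
The prior-weighted likelihoods are 2/5 · 64/125 = 128/625, 3/5 · 8/125 = 24/625; these sum to 152/625.
Dividing through by the total gives posterior P(urn A | data) = 16/19, P(urn B | data) = 3/19.
The predictive probability is P(green next | data) = (4/5)(16/19) + (2/5)(3/19) = 14/19.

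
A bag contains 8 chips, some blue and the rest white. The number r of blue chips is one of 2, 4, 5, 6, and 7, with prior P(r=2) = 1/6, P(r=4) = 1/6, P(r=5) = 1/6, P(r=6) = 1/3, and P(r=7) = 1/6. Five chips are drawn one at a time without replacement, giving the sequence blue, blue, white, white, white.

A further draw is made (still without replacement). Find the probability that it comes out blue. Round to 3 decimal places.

The likelihood of the observed sequence under each hypothesis: P(data | r = 2) = (2/8)(1/7)(6/6)(5/5)(4/4) = 1/28; P(data | r = 4) = (4/8)(3/7)(4/6)(3/5)(2/4) = 3/70; P(data | r = 5) = (5/8)(4/7)(3/6)(2/5)(1/4) = 1/56; P(data | r = 6) = (6/8)(5/7)(2/6)(1/5)(0/4) = 0; P(data | r = 7) = (7/8)(6/7)(1/6)(0/5) = 0.
Weighting by the prior gives 1/6 · 1/28 = 1/168, 1/6 · 3/70 = 1/140, 1/6 · 1/56 = 1/336, 1/3 · 0 = 0, 1/6 · 0 = 0; summing to 9/560.
The posterior is then P(r = 2 | data) = 10/27, P(r = 4 | data) = 4/9, P(r = 5 | data) = 5/27, P(r = 6 | data) = 0, P(r = 7 | data) = 0.
The predictive probability is P(blue next | data) = (0)(10/27) + (2/3)(4/9) + (1)(5/27) = 13/27.

0.481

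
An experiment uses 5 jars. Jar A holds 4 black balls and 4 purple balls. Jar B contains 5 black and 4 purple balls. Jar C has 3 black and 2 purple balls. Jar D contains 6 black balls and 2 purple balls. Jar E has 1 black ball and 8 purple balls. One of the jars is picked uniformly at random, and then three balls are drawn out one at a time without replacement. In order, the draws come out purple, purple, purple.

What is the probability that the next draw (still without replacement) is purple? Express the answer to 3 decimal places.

Compute the likelihood of the observed sequence for each case: P(data | jar A) = (4/8)(3/7)(2/6) = 1/14; P(data | jar B) = (4/9)(3/8)(2/7) = 1/21; P(data | jar C) = (2/5)(1/4)(0/3) = 0; P(data | jar D) = (2/8)(1/7)(0/6) = 0; P(data | jar E) = (8/9)(7/8)(6/7) = 2/3.
Weighting by the prior gives 1/5 · 1/14 = 1/70, 1/5 · 1/21 = 1/105, 1/5 · 0 = 0, 1/5 · 0 = 0, 1/5 · 2/3 = 2/15; these sum to 11/70.
Dividing through by the total gives posterior P(jar A | data) = 1/11, P(jar B | data) = 2/33, P(jar C | data) = 0, P(jar D | data) = 0, P(jar E | data) = 28/33.
Averaging over the posterior, P(purple next | data) = (1/5)(1/11) + (1/6)(2/33) + (5/6)(28/33) = 364/495.

0.735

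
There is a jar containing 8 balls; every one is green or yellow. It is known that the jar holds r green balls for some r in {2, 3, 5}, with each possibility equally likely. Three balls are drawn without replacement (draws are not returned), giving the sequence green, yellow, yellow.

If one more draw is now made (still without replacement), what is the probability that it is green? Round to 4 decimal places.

Under each hypothesis, the probability of the observed sequence is: P(data | r = 2) = (2/8)(6/7)(5/6) = 5/28; P(data | r = 3) = (3/8)(5/7)(4/6) = 5/28; P(data | r = 5) = (5/8)(3/7)(2/6) = 5/56.
Weighting by the prior gives 1/3 · 5/28 = 5/84, 1/3 · 5/28 = 5/84, 1/3 · 5/56 = 5/168; summing to 25/168.
Dividing through by the total gives posterior P(r = 2 | data) = 2/5, P(r = 3 | data) = 2/5, P(r = 5 | data) = 1/5.
The predictive probability is P(green next | data) = (1/5)(2/5) + (2/5)(2/5) + (4/5)(1/5) = 2/5.

0.4000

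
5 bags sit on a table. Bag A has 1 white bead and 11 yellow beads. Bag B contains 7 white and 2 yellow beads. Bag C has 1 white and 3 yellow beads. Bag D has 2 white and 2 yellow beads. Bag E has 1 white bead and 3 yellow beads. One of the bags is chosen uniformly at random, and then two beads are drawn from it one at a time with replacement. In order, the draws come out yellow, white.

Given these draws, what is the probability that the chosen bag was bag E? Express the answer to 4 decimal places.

0.2145

For each hypothesis, P(data | H) works out to: P(data | bag A) = (11/12)(1/12) = 0.076389; P(data | bag B) = (2/9)(7/9) = 0.17284; P(data | bag C) = (3/4)(1/4) = 0.1875; P(data | bag D) = (2/4)(2/4) = 0.25; P(data | bag E) = (3/4)(1/4) = 0.1875.
Multiplying each by its prior: 1/5 · 0.076389 = 0.015278, 1/5 · 0.17284 = 0.034568, 1/5 · 0.1875 = 0.0375, 1/5 · 0.25 = 0.05, 1/5 · 0.1875 = 0.0375; with total 0.17485.
Hence P(bag E | data) = (0.0375) / (0.17485) = 0.21447.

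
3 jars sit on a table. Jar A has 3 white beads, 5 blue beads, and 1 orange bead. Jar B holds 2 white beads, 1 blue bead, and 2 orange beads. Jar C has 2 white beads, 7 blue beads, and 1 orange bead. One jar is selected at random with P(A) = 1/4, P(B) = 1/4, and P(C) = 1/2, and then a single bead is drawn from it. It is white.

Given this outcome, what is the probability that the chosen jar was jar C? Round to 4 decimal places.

Compute the likelihood of this draw for each case: P(data | jar A) = (3/9) = 1/3; P(data | jar B) = (2/5) = 2/5; P(data | jar C) = (2/10) = 1/5.
Weighting by the prior gives 1/4 · 1/3 = 1/12, 1/4 · 2/5 = 1/10, 1/2 · 1/5 = 1/10; with total 17/60.
Hence P(jar C | data) = (1/10) / (17/60) = 6/17.

0.3529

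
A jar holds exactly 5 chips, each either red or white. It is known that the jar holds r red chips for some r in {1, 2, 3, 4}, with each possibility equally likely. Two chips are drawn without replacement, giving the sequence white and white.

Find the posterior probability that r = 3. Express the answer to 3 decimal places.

0.100

The likelihood of the observed sequence under each hypothesis: P(data | r = 1) = (4/5)(3/4) = 3/5; P(data | r = 2) = (3/5)(2/4) = 3/10; P(data | r = 3) = (2/5)(1/4) = 1/10; P(data | r = 4) = (1/5)(0/4) = 0.
The prior-weighted likelihoods are 1/4 · 3/5 = 3/20, 1/4 · 3/10 = 3/40, 1/4 · 1/10 = 1/40, 1/4 · 0 = 0; with total 1/4.
Hence P(r = 3 | data) = (1/40) / (1/4) = 1/10.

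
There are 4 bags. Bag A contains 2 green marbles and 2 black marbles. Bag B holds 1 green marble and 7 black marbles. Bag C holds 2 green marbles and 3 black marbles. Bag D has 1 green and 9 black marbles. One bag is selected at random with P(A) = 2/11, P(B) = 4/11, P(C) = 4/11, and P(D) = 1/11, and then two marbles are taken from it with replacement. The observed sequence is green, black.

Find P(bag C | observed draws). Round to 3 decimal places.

0.483

Under each hypothesis, the probability of the observed sequence is: P(data | bag A) = (2/4)(2/4) = 0.25; P(data | bag B) = (1/8)(7/8) = 0.10938; P(data | bag C) = (2/5)(3/5) = 0.24; P(data | bag D) = (1/10)(9/10) = 0.09.
The prior-weighted likelihoods are 2/11 · 0.25 = 0.045455, 4/11 · 0.10938 = 0.039773, 4/11 · 0.24 = 0.087273, 1/11 · 0.09 = 0.0081818; summing to 0.18068.
So P(bag C | data) = (0.087273) / (0.18068) = 0.48302.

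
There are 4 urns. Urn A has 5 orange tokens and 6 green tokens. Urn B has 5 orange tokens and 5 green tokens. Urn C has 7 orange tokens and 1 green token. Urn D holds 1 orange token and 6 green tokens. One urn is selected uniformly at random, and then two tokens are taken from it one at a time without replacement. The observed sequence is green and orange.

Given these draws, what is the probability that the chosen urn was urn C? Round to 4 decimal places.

0.1527

Under each hypothesis, the probability of the observed sequence is: P(data | urn A) = (6/11)(5/10) = 0.27273; P(data | urn B) = (5/10)(5/9) = 0.27778; P(data | urn C) = (1/8)(7/7) = 0.125; P(data | urn D) = (6/7)(1/6) = 0.14286.
Multiplying each by its prior: 1/4 · 0.27273 = 0.068182, 1/4 · 0.27778 = 0.069444, 1/4 · 0.125 = 0.03125, 1/4 · 0.14286 = 0.035714; these sum to 0.20459.
So P(urn C | data) = (0.03125) / (0.20459) = 0.15274.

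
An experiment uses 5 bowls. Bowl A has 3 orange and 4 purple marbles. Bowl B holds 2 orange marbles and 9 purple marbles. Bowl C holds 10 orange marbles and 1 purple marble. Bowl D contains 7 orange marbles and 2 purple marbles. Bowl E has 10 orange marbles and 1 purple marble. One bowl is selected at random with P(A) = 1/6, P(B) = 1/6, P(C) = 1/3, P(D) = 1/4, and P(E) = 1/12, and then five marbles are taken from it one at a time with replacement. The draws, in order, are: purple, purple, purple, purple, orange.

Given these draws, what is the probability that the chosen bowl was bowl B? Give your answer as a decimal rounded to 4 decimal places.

Compute the likelihood of the observed sequence for each case: P(data | bowl A) = (4/7)(4/7)(4/7)(4/7)(3/7) = 0.045695; P(data | bowl B) = (9/11)(9/11)(9/11)(9/11)(2/11) = 0.081477; P(data | bowl C) = (1/11)(1/11)(1/11)(1/11)(10/11) = 6.2092e-05; P(data | bowl D) = (2/9)(2/9)(2/9)(2/9)(7/9) = 0.0018967; P(data | bowl E) = (1/11)(1/11)(1/11)(1/11)(10/11) = 6.2092e-05.
The prior-weighted likelihoods are 1/6 · 0.045695 = 0.0076159, 1/6 · 0.081477 = 0.01358, 1/3 · 6.2092e-05 = 2.0697e-05, 1/4 · 0.0018967 = 0.00047418, 1/12 · 6.2092e-05 = 5.1743e-06; these sum to 0.021695.
Therefore the posterior P(bowl B | data) = (0.01358) / (0.021695) = 0.62592.

0.6259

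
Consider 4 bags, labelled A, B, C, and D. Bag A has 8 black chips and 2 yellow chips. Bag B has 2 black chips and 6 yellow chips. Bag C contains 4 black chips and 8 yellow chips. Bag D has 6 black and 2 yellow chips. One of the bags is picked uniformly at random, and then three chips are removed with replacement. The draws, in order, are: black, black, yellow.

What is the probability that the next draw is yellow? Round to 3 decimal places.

Under each hypothesis, the probability of the observed sequence is: P(data | bag A) = (8/10)(8/10)(2/10) = 0.128; P(data | bag B) = (2/8)(2/8)(6/8) = 0.046875; P(data | bag C) = (4/12)(4/12)(8/12) = 0.074074; P(data | bag D) = (6/8)(6/8)(2/8) = 0.14062.
Weighting by the prior gives 1/4 · 0.128 = 0.032, 1/4 · 0.046875 = 0.011719, 1/4 · 0.074074 = 0.018519, 1/4 · 0.14062 = 0.035156; with total 0.097394.
Normalising, the posterior is P(bag A | data) = 0.32856, P(bag B | data) = 0.12032, P(bag C | data) = 0.19014, P(bag D | data) = 0.36097.
The predictive probability is P(yellow next | data) = (1/5)(0.32856) + (3/4)(0.12032) + (2/3)(0.19014) + (1/4)(0.36097) = 0.37296.

0.373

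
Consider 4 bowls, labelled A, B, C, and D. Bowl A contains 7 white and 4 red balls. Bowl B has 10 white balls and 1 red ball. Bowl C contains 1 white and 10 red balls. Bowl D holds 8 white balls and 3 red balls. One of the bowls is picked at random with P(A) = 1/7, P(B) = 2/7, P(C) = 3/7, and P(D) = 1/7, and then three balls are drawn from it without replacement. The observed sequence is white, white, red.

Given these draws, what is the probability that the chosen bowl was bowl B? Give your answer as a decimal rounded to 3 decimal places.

Compute the likelihood of the observed sequence for each case: P(data | bowl A) = (7/11)(6/10)(4/9) = 0.1697; P(data | bowl B) = (10/11)(9/10)(1/9) = 0.090909; P(data | bowl C) = (1/11)(0/10) = 0; P(data | bowl D) = (8/11)(7/10)(3/9) = 0.1697.
Multiplying each by its prior: 1/7 · 0.1697 = 0.024242, 2/7 · 0.090909 = 0.025974, 3/7 · 0 = 0, 1/7 · 0.1697 = 0.024242; with total 0.074459.
Therefore the posterior P(bowl B | data) = (0.025974) / (0.074459) = 0.34884.

0.349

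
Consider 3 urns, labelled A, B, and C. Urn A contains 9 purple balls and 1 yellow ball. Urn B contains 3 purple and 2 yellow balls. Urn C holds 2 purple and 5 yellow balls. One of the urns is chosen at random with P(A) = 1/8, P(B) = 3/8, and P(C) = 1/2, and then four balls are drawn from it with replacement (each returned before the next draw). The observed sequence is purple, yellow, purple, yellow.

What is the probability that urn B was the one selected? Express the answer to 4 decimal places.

0.4973

For each hypothesis, P(data | H) works out to: P(data | urn A) = (9/10)(1/10)(9/10)(1/10) = 0.0081; P(data | urn B) = (3/5)(2/5)(3/5)(2/5) = 0.0576; P(data | urn C) = (2/7)(5/7)(2/7)(5/7) = 0.041649.
Weighting by the prior gives 1/8 · 0.0081 = 0.0010125, 3/8 · 0.0576 = 0.0216, 1/2 · 0.041649 = 0.020825; these sum to 0.043437.
Therefore the posterior P(urn B | data) = (0.0216) / (0.043437) = 0.49727.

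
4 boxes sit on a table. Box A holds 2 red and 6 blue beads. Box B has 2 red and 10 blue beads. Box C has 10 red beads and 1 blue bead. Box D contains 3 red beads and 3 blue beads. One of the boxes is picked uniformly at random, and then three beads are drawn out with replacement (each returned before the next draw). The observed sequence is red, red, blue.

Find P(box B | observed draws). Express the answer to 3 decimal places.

The likelihood of the observed sequence under each hypothesis: P(data | box A) = (2/8)(2/8)(6/8) = 0.046875; P(data | box B) = (2/12)(2/12)(10/12) = 0.023148; P(data | box C) = (10/11)(10/11)(1/11) = 0.075131; P(data | box D) = (3/6)(3/6)(3/6) = 0.125.
Multiplying each by its prior: 1/4 · 0.046875 = 0.011719, 1/4 · 0.023148 = 0.005787, 1/4 · 0.075131 = 0.018783, 1/4 · 0.125 = 0.03125; with total 0.067539.
So P(box B | data) = (0.005787) / (0.067539) = 0.085685.

0.086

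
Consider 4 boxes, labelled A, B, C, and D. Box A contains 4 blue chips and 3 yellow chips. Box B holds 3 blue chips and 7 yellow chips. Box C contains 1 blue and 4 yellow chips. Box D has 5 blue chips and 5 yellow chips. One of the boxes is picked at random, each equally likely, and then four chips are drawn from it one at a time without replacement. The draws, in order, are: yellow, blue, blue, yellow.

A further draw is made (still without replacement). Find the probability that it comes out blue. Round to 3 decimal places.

0.489

Under each hypothesis, the probability of the observed sequence is: P(data | box A) = (3/7)(4/6)(3/5)(2/4) = 0.085714; P(data | box B) = (7/10)(3/9)(2/8)(6/7) = 0.05; P(data | box C) = (4/5)(1/4)(0/3) = 0; P(data | box D) = (5/10)(5/9)(4/8)(4/7) = 0.079365.
Multiplying each by its prior: 1/4 · 0.085714 = 0.021429, 1/4 · 0.05 = 0.0125, 1/4 · 0 = 0, 1/4 · 0.079365 = 0.019841; these sum to 0.05377.
The posterior is then P(box A | data) = 0.39852, P(box B | data) = 0.23247, P(box C | data) = 0, P(box D | data) = 0.369.
Averaging over the posterior, P(blue next | data) = (2/3)(0.39852) + (1/6)(0.23247) + (1/2)(0.369) = 0.48893.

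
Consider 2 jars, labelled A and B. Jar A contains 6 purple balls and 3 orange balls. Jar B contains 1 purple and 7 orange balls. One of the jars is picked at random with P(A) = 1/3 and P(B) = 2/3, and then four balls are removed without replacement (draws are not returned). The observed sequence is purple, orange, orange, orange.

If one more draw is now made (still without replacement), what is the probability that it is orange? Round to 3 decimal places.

For each hypothesis, P(data | H) works out to: P(data | jar A) = (6/9)(3/8)(2/7)(1/6) = 1/84; P(data | jar B) = (1/8)(7/7)(6/6)(5/5) = 1/8.
Weighting by the prior gives 1/3 · 1/84 = 1/252, 2/3 · 1/8 = 1/12; summing to 11/126.
Normalising, the posterior is P(jar A | data) = 1/22, P(jar B | data) = 21/22.
So P(orange next | data) = Σ P(orange next | H) P(H | data) = (0)(1/22) + (1)(21/22) = 21/22.

0.955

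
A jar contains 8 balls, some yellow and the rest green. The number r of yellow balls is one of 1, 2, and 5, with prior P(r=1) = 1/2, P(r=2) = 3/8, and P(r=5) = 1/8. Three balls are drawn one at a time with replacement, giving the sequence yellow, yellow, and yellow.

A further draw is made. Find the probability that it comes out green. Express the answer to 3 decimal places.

For each hypothesis, P(data | H) works out to: P(data | r = 1) = (1/8)(1/8)(1/8) = 0.0019531; P(data | r = 2) = (2/8)(2/8)(2/8) = 0.015625; P(data | r = 5) = (5/8)(5/8)(5/8) = 0.24414.
Multiplying each by its prior: 1/2 · 0.0019531 = 0.00097656, 3/8 · 0.015625 = 0.0058594, 1/8 · 0.24414 = 0.030518; with total 0.037354.
The posterior is then P(r = 1 | data) = 0.026144, P(r = 2 | data) = 0.15686, P(r = 5 | data) = 0.81699.
The predictive probability is P(green next | data) = (7/8)(0.026144) + (3/4)(0.15686) + (3/8)(0.81699) = 0.4469.

0.447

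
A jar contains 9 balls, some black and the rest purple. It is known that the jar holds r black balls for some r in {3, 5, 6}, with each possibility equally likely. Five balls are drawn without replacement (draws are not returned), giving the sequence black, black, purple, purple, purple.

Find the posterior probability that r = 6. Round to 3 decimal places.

0.130

Under each hypothesis, the probability of the observed sequence is: P(data | r = 3) = (3/9)(2/8)(6/7)(5/6)(4/5) = 1/21; P(data | r = 5) = (5/9)(4/8)(4/7)(3/6)(2/5) = 2/63; P(data | r = 6) = (6/9)(5/8)(3/7)(2/6)(1/5) = 1/84.
Weighting by the prior gives 1/3 · 1/21 = 1/63, 1/3 · 2/63 = 2/189, 1/3 · 1/84 = 1/252; summing to 23/756.
Therefore the posterior P(r = 6 | data) = (1/252) / (23/756) = 3/23.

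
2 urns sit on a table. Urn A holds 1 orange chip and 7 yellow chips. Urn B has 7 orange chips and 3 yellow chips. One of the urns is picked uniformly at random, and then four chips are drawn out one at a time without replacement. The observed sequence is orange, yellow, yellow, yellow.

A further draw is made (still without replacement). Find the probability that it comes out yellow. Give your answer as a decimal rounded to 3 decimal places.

Under each hypothesis, the probability of the observed sequence is: P(data | urn A) = (1/8)(7/7)(6/6)(5/5) = 1/8; P(data | urn B) = (7/10)(3/9)(2/8)(1/7) = 1/120.
Multiplying each by its prior: 1/2 · 1/8 = 1/16, 1/2 · 1/120 = 1/240; these sum to 1/15.
Dividing through by the total gives posterior P(urn A | data) = 15/16, P(urn B | data) = 1/16.
The predictive probability is P(yellow next | data) = (1)(15/16) + (0)(1/16) = 15/16.

0.938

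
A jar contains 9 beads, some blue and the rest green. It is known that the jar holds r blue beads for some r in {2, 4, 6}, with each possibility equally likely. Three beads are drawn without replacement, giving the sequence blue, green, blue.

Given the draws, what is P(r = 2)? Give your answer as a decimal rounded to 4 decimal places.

0.0854

For each hypothesis, P(data | H) works out to: P(data | r = 2) = (2/9)(7/8)(1/7) = 1/36; P(data | r = 4) = (4/9)(5/8)(3/7) = 5/42; P(data | r = 6) = (6/9)(3/8)(5/7) = 5/28.
Weighting by the prior gives 1/3 · 1/36 = 1/108, 1/3 · 5/42 = 5/126, 1/3 · 5/28 = 5/84; these sum to 41/378.
By Bayes' rule, P(r = 2 | data) = (1/108) / (41/378) = 7/82.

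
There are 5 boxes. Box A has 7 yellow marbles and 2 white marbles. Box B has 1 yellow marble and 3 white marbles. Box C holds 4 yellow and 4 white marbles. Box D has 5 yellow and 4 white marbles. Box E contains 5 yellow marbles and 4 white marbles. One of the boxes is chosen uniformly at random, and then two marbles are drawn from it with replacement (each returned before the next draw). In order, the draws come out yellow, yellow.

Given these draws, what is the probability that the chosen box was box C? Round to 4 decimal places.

0.1629

The likelihood of the observed sequence under each hypothesis: P(data | box A) = (7/9)(7/9) = 49/81; P(data | box B) = (1/4)(1/4) = 1/16; P(data | box C) = (4/8)(4/8) = 1/4; P(data | box D) = (5/9)(5/9) = 25/81; P(data | box E) = (5/9)(5/9) = 25/81.
Multiplying each by its prior: 1/5 · 49/81 = 49/405, 1/5 · 1/16 = 1/80, 1/5 · 1/4 = 1/20, 1/5 · 25/81 = 5/81, 1/5 · 25/81 = 5/81; with total 221/720.
Therefore the posterior P(box C | data) = (1/20) / (221/720) = 36/221.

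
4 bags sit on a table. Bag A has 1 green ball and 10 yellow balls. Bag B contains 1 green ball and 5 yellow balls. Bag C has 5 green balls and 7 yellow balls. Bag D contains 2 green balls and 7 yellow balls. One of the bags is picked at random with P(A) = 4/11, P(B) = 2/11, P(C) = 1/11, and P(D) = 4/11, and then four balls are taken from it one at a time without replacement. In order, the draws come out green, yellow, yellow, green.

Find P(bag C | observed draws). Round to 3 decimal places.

0.389

For each hypothesis, P(data | H) works out to: P(data | bag A) = (1/11)(10/10)(9/9)(0/8) = 0; P(data | bag B) = (1/6)(5/5)(4/4)(0/3) = 0; P(data | bag C) = (5/12)(7/11)(6/10)(4/9) = 0.070707; P(data | bag D) = (2/9)(7/8)(6/7)(1/6) = 0.027778.
The prior-weighted likelihoods are 4/11 · 0 = 0, 2/11 · 0 = 0, 1/11 · 0.070707 = 0.0064279, 4/11 · 0.027778 = 0.010101; these sum to 0.016529.
So P(bag C | data) = (0.0064279) / (0.016529) = 0.38889.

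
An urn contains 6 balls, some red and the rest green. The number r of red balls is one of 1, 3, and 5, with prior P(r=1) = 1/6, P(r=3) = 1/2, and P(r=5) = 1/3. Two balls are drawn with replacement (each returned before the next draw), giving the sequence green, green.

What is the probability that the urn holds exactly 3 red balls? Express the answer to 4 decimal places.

0.5000

Under each hypothesis, the probability of the observed sequence is: P(data | r = 1) = (5/6)(5/6) = 25/36; P(data | r = 3) = (3/6)(3/6) = 1/4; P(data | r = 5) = (1/6)(1/6) = 1/36.
Weighting by the prior gives 1/6 · 25/36 = 25/216, 1/2 · 1/4 = 1/8, 1/3 · 1/36 = 1/108; with total 1/4.
So P(r = 3 | data) = (1/8) / (1/4) = 1/2.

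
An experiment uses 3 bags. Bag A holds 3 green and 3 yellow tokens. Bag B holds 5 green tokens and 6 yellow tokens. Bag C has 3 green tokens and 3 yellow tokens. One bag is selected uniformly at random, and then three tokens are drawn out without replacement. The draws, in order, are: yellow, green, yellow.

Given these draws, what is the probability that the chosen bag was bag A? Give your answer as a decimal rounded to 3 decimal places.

The likelihood of the observed sequence under each hypothesis: P(data | bag A) = (3/6)(3/5)(2/4) = 3/20; P(data | bag B) = (6/11)(5/10)(5/9) = 5/33; P(data | bag C) = (3/6)(3/5)(2/4) = 3/20.
Weighting by the prior gives 1/3 · 3/20 = 1/20, 1/3 · 5/33 = 5/99, 1/3 · 3/20 = 1/20; these sum to 149/990.
By Bayes' rule, P(bag A | data) = (1/20) / (149/990) = 99/298.

0.332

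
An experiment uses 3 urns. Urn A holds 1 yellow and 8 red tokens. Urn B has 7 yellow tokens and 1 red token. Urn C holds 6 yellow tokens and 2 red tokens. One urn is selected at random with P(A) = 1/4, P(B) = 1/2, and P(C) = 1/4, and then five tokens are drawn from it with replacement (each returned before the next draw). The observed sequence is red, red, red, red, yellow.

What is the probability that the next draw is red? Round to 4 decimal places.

For each hypothesis, P(data | H) works out to: P(data | urn A) = (8/9)(8/9)(8/9)(8/9)(1/9) = 0.069366; P(data | urn B) = (1/8)(1/8)(1/8)(1/8)(7/8) = 0.00021362; P(data | urn C) = (2/8)(2/8)(2/8)(2/8)(6/8) = 0.0029297.
Weighting by the prior gives 1/4 · 0.069366 = 0.017342, 1/2 · 0.00021362 = 0.00010681, 1/4 · 0.0029297 = 0.00073242; with total 0.018181.
Normalising, the posterior is P(urn A | data) = 0.95384, P(urn B | data) = 0.005875, P(urn C | data) = 0.040286.
The predictive probability is P(red next | data) = (8/9)(0.95384) + (1/8)(0.005875) + (1/4)(0.040286) = 0.85866.

0.8587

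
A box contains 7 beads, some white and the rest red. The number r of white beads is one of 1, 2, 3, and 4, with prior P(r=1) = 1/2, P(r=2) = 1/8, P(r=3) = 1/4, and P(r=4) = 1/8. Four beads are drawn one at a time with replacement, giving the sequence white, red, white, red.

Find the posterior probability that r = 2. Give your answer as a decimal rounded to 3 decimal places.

0.148

The likelihood of the observed sequence under each hypothesis: P(data | r = 1) = (1/7)(6/7)(1/7)(6/7) = 0.014994; P(data | r = 2) = (2/7)(5/7)(2/7)(5/7) = 0.041649; P(data | r = 3) = (3/7)(4/7)(3/7)(4/7) = 0.059975; P(data | r = 4) = (4/7)(3/7)(4/7)(3/7) = 0.059975.
Weighting by the prior gives 1/2 · 0.014994 = 0.0074969, 1/8 · 0.041649 = 0.0052062, 1/4 · 0.059975 = 0.014994, 1/8 · 0.059975 = 0.0074969; with total 0.035194.
By Bayes' rule, P(r = 2 | data) = (0.0052062) / (0.035194) = 0.14793.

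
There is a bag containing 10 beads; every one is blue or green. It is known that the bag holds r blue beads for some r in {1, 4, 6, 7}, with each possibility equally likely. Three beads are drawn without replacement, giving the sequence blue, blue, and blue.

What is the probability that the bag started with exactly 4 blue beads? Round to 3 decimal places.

0.068

Compute the likelihood of the observed sequence for each case: P(data | r = 1) = (1/10)(0/9) = 0; P(data | r = 4) = (4/10)(3/9)(2/8) = 1/30; P(data | r = 6) = (6/10)(5/9)(4/8) = 1/6; P(data | r = 7) = (7/10)(6/9)(5/8) = 7/24.
Multiplying each by its prior: 1/4 · 0 = 0, 1/4 · 1/30 = 1/120, 1/4 · 1/6 = 1/24, 1/4 · 7/24 = 7/96; summing to 59/480.
By Bayes' rule, P(r = 4 | data) = (1/120) / (59/480) = 4/59.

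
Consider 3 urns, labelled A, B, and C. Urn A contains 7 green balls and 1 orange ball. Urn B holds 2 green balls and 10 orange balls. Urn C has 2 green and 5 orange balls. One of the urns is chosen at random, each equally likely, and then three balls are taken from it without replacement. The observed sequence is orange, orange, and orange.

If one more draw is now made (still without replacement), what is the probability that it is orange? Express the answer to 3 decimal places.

The likelihood of the observed sequence under each hypothesis: P(data | urn A) = (1/8)(0/7) = 0; P(data | urn B) = (10/12)(9/11)(8/10) = 6/11; P(data | urn C) = (5/7)(4/6)(3/5) = 2/7.
Multiplying each by its prior: 1/3 · 0 = 0, 1/3 · 6/11 = 2/11, 1/3 · 2/7 = 2/21; these sum to 64/231.
The posterior is then P(urn A | data) = 0, P(urn B | data) = 21/32, P(urn C | data) = 11/32.
The predictive probability is P(orange next | data) = (7/9)(21/32) + (1/2)(11/32) = 131/192.

0.682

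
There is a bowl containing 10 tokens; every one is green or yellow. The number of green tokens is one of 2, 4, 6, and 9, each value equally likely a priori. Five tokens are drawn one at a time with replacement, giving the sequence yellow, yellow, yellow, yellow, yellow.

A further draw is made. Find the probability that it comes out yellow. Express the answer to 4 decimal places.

The likelihood of the observed sequence under each hypothesis: P(data | r = 2) = (8/10)(8/10)(8/10)(8/10)(8/10) = 0.32768; P(data | r = 4) = (6/10)(6/10)(6/10)(6/10)(6/10) = 0.07776; P(data | r = 6) = (4/10)(4/10)(4/10)(4/10)(4/10) = 0.01024; P(data | r = 9) = (1/10)(1/10)(1/10)(1/10)(1/10) = 1e-05.
Weighting by the prior gives 1/4 · 0.32768 = 0.08192, 1/4 · 0.07776 = 0.01944, 1/4 · 0.01024 = 0.00256, 1/4 · 1e-05 = 2.5e-06; summing to 0.10392.
Normalising, the posterior is P(r = 2 | data) = 0.78828, P(r = 4 | data) = 0.18706, P(r = 6 | data) = 0.024634, P(r = 9 | data) = 2.4056e-05.
Averaging over the posterior, P(yellow next | data) = (4/5)(0.78828) + (3/5)(0.18706) + (2/5)(0.024634) + (1/10)(2.4056e-05) = 0.75272.

0.7527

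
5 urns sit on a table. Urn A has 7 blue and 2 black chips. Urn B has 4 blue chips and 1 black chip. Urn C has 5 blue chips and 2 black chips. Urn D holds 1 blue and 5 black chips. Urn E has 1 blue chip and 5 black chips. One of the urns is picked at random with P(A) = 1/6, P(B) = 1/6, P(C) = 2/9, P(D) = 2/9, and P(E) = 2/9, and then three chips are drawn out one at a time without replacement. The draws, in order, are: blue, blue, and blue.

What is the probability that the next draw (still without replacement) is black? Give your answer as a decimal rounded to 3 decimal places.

Under each hypothesis, the probability of the observed sequence is: P(data | urn A) = (7/9)(6/8)(5/7) = 0.41667; P(data | urn B) = (4/5)(3/4)(2/3) = 0.4; P(data | urn C) = (5/7)(4/6)(3/5) = 0.28571; P(data | urn D) = (1/6)(0/5) = 0; P(data | urn E) = (1/6)(0/5) = 0.
Weighting by the prior gives 1/6 · 0.41667 = 0.069444, 1/6 · 0.4 = 0.066667, 2/9 · 0.28571 = 0.063492, 2/9 · 0 = 0, 2/9 · 0 = 0; summing to 0.1996.
Normalising, the posterior is P(urn A | data) = 0.34791, P(urn B | data) = 0.334, P(urn C | data) = 0.31809, P(urn D | data) = 0, P(urn E | data) = 0.
So P(black next | data) = Σ P(black next | H) P(H | data) = (1/3)(0.34791) + (1/2)(0.334) + (1/2)(0.31809) = 0.44201.

0.442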